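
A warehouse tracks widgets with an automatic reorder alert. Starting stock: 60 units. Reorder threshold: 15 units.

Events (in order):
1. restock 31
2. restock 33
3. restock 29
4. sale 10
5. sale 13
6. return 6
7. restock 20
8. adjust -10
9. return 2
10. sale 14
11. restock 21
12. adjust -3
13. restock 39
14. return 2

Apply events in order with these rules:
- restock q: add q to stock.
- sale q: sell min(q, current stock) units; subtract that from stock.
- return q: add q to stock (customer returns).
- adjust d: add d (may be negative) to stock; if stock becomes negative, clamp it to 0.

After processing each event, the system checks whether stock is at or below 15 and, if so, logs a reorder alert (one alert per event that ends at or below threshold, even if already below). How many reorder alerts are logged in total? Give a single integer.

Processing events:
Start: stock = 60
  Event 1 (restock 31): 60 + 31 = 91
  Event 2 (restock 33): 91 + 33 = 124
  Event 3 (restock 29): 124 + 29 = 153
  Event 4 (sale 10): sell min(10,153)=10. stock: 153 - 10 = 143. total_sold = 10
  Event 5 (sale 13): sell min(13,143)=13. stock: 143 - 13 = 130. total_sold = 23
  Event 6 (return 6): 130 + 6 = 136
  Event 7 (restock 20): 136 + 20 = 156
  Event 8 (adjust -10): 156 + -10 = 146
  Event 9 (return 2): 146 + 2 = 148
  Event 10 (sale 14): sell min(14,148)=14. stock: 148 - 14 = 134. total_sold = 37
  Event 11 (restock 21): 134 + 21 = 155
  Event 12 (adjust -3): 155 + -3 = 152
  Event 13 (restock 39): 152 + 39 = 191
  Event 14 (return 2): 191 + 2 = 193
Final: stock = 193, total_sold = 37

Checking against threshold 15:
  After event 1: stock=91 > 15
  After event 2: stock=124 > 15
  After event 3: stock=153 > 15
  After event 4: stock=143 > 15
  After event 5: stock=130 > 15
  After event 6: stock=136 > 15
  After event 7: stock=156 > 15
  After event 8: stock=146 > 15
  After event 9: stock=148 > 15
  After event 10: stock=134 > 15
  After event 11: stock=155 > 15
  After event 12: stock=152 > 15
  After event 13: stock=191 > 15
  After event 14: stock=193 > 15
Alert events: []. Count = 0

Answer: 0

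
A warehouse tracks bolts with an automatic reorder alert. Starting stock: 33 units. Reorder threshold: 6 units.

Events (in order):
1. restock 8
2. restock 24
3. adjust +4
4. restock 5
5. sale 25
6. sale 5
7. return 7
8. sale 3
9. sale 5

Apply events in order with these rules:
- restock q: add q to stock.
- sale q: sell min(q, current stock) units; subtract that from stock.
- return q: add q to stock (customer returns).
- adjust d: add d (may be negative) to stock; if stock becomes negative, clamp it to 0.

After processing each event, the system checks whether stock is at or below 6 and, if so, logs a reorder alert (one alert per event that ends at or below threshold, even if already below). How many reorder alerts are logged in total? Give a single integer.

Processing events:
Start: stock = 33
  Event 1 (restock 8): 33 + 8 = 41
  Event 2 (restock 24): 41 + 24 = 65
  Event 3 (adjust +4): 65 + 4 = 69
  Event 4 (restock 5): 69 + 5 = 74
  Event 5 (sale 25): sell min(25,74)=25. stock: 74 - 25 = 49. total_sold = 25
  Event 6 (sale 5): sell min(5,49)=5. stock: 49 - 5 = 44. total_sold = 30
  Event 7 (return 7): 44 + 7 = 51
  Event 8 (sale 3): sell min(3,51)=3. stock: 51 - 3 = 48. total_sold = 33
  Event 9 (sale 5): sell min(5,48)=5. stock: 48 - 5 = 43. total_sold = 38
Final: stock = 43, total_sold = 38

Checking against threshold 6:
  After event 1: stock=41 > 6
  After event 2: stock=65 > 6
  After event 3: stock=69 > 6
  After event 4: stock=74 > 6
  After event 5: stock=49 > 6
  After event 6: stock=44 > 6
  After event 7: stock=51 > 6
  After event 8: stock=48 > 6
  After event 9: stock=43 > 6
Alert events: []. Count = 0

Answer: 0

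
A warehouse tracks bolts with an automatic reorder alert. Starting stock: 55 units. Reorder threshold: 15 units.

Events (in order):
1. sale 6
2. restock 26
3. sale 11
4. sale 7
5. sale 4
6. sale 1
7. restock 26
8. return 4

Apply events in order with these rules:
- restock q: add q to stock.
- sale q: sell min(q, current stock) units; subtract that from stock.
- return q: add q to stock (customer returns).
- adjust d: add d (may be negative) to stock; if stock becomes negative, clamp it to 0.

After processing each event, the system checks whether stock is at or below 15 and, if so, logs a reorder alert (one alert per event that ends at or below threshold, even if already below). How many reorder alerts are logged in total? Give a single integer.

Answer: 0

Derivation:
Processing events:
Start: stock = 55
  Event 1 (sale 6): sell min(6,55)=6. stock: 55 - 6 = 49. total_sold = 6
  Event 2 (restock 26): 49 + 26 = 75
  Event 3 (sale 11): sell min(11,75)=11. stock: 75 - 11 = 64. total_sold = 17
  Event 4 (sale 7): sell min(7,64)=7. stock: 64 - 7 = 57. total_sold = 24
  Event 5 (sale 4): sell min(4,57)=4. stock: 57 - 4 = 53. total_sold = 28
  Event 6 (sale 1): sell min(1,53)=1. stock: 53 - 1 = 52. total_sold = 29
  Event 7 (restock 26): 52 + 26 = 78
  Event 8 (return 4): 78 + 4 = 82
Final: stock = 82, total_sold = 29

Checking against threshold 15:
  After event 1: stock=49 > 15
  After event 2: stock=75 > 15
  After event 3: stock=64 > 15
  After event 4: stock=57 > 15
  After event 5: stock=53 > 15
  After event 6: stock=52 > 15
  After event 7: stock=78 > 15
  After event 8: stock=82 > 15
Alert events: []. Count = 0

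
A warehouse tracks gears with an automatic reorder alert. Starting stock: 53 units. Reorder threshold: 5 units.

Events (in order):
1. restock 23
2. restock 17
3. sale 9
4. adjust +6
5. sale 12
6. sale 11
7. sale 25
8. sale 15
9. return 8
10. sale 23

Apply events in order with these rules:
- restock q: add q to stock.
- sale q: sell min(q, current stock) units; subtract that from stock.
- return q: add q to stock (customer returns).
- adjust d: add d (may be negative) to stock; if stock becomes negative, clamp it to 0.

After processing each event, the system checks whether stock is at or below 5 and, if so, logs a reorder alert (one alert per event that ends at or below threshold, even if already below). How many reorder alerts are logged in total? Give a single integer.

Processing events:
Start: stock = 53
  Event 1 (restock 23): 53 + 23 = 76
  Event 2 (restock 17): 76 + 17 = 93
  Event 3 (sale 9): sell min(9,93)=9. stock: 93 - 9 = 84. total_sold = 9
  Event 4 (adjust +6): 84 + 6 = 90
  Event 5 (sale 12): sell min(12,90)=12. stock: 90 - 12 = 78. total_sold = 21
  Event 6 (sale 11): sell min(11,78)=11. stock: 78 - 11 = 67. total_sold = 32
  Event 7 (sale 25): sell min(25,67)=25. stock: 67 - 25 = 42. total_sold = 57
  Event 8 (sale 15): sell min(15,42)=15. stock: 42 - 15 = 27. total_sold = 72
  Event 9 (return 8): 27 + 8 = 35
  Event 10 (sale 23): sell min(23,35)=23. stock: 35 - 23 = 12. total_sold = 95
Final: stock = 12, total_sold = 95

Checking against threshold 5:
  After event 1: stock=76 > 5
  After event 2: stock=93 > 5
  After event 3: stock=84 > 5
  After event 4: stock=90 > 5
  After event 5: stock=78 > 5
  After event 6: stock=67 > 5
  After event 7: stock=42 > 5
  After event 8: stock=27 > 5
  After event 9: stock=35 > 5
  After event 10: stock=12 > 5
Alert events: []. Count = 0

Answer: 0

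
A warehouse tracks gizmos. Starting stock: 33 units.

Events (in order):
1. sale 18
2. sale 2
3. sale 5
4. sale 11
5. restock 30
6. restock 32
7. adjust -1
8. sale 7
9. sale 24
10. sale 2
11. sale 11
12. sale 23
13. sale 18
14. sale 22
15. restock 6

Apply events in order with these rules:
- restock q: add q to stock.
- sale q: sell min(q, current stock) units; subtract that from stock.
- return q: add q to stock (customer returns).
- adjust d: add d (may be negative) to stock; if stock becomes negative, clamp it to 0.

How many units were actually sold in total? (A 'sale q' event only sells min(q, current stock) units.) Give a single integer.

Answer: 94

Derivation:
Processing events:
Start: stock = 33
  Event 1 (sale 18): sell min(18,33)=18. stock: 33 - 18 = 15. total_sold = 18
  Event 2 (sale 2): sell min(2,15)=2. stock: 15 - 2 = 13. total_sold = 20
  Event 3 (sale 5): sell min(5,13)=5. stock: 13 - 5 = 8. total_sold = 25
  Event 4 (sale 11): sell min(11,8)=8. stock: 8 - 8 = 0. total_sold = 33
  Event 5 (restock 30): 0 + 30 = 30
  Event 6 (restock 32): 30 + 32 = 62
  Event 7 (adjust -1): 62 + -1 = 61
  Event 8 (sale 7): sell min(7,61)=7. stock: 61 - 7 = 54. total_sold = 40
  Event 9 (sale 24): sell min(24,54)=24. stock: 54 - 24 = 30. total_sold = 64
  Event 10 (sale 2): sell min(2,30)=2. stock: 30 - 2 = 28. total_sold = 66
  Event 11 (sale 11): sell min(11,28)=11. stock: 28 - 11 = 17. total_sold = 77
  Event 12 (sale 23): sell min(23,17)=17. stock: 17 - 17 = 0. total_sold = 94
  Event 13 (sale 18): sell min(18,0)=0. stock: 0 - 0 = 0. total_sold = 94
  Event 14 (sale 22): sell min(22,0)=0. stock: 0 - 0 = 0. total_sold = 94
  Event 15 (restock 6): 0 + 6 = 6
Final: stock = 6, total_sold = 94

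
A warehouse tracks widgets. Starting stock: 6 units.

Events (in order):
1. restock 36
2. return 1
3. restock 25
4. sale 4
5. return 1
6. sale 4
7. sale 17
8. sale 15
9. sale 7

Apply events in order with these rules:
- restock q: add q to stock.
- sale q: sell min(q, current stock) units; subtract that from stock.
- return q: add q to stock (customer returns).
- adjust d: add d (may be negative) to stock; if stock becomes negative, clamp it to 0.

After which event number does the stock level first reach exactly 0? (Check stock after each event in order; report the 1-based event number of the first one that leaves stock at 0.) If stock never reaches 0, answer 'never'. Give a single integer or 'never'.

Processing events:
Start: stock = 6
  Event 1 (restock 36): 6 + 36 = 42
  Event 2 (return 1): 42 + 1 = 43
  Event 3 (restock 25): 43 + 25 = 68
  Event 4 (sale 4): sell min(4,68)=4. stock: 68 - 4 = 64. total_sold = 4
  Event 5 (return 1): 64 + 1 = 65
  Event 6 (sale 4): sell min(4,65)=4. stock: 65 - 4 = 61. total_sold = 8
  Event 7 (sale 17): sell min(17,61)=17. stock: 61 - 17 = 44. total_sold = 25
  Event 8 (sale 15): sell min(15,44)=15. stock: 44 - 15 = 29. total_sold = 40
  Event 9 (sale 7): sell min(7,29)=7. stock: 29 - 7 = 22. total_sold = 47
Final: stock = 22, total_sold = 47

Stock never reaches 0.

Answer: never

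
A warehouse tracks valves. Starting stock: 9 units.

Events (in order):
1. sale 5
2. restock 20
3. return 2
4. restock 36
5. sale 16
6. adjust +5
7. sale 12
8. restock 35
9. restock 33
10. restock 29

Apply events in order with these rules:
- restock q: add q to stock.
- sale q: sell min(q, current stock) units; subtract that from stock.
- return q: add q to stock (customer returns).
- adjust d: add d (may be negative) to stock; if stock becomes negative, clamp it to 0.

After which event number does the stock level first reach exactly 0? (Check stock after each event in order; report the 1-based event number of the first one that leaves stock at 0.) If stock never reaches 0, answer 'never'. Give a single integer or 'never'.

Processing events:
Start: stock = 9
  Event 1 (sale 5): sell min(5,9)=5. stock: 9 - 5 = 4. total_sold = 5
  Event 2 (restock 20): 4 + 20 = 24
  Event 3 (return 2): 24 + 2 = 26
  Event 4 (restock 36): 26 + 36 = 62
  Event 5 (sale 16): sell min(16,62)=16. stock: 62 - 16 = 46. total_sold = 21
  Event 6 (adjust +5): 46 + 5 = 51
  Event 7 (sale 12): sell min(12,51)=12. stock: 51 - 12 = 39. total_sold = 33
  Event 8 (restock 35): 39 + 35 = 74
  Event 9 (restock 33): 74 + 33 = 107
  Event 10 (restock 29): 107 + 29 = 136
Final: stock = 136, total_sold = 33

Stock never reaches 0.

Answer: never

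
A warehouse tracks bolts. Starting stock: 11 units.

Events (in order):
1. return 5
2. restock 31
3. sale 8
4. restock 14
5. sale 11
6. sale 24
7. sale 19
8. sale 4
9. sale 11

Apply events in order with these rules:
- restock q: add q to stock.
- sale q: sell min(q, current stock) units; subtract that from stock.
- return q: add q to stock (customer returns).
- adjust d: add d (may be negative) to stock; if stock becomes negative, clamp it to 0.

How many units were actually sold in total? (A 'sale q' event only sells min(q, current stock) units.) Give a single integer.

Answer: 61

Derivation:
Processing events:
Start: stock = 11
  Event 1 (return 5): 11 + 5 = 16
  Event 2 (restock 31): 16 + 31 = 47
  Event 3 (sale 8): sell min(8,47)=8. stock: 47 - 8 = 39. total_sold = 8
  Event 4 (restock 14): 39 + 14 = 53
  Event 5 (sale 11): sell min(11,53)=11. stock: 53 - 11 = 42. total_sold = 19
  Event 6 (sale 24): sell min(24,42)=24. stock: 42 - 24 = 18. total_sold = 43
  Event 7 (sale 19): sell min(19,18)=18. stock: 18 - 18 = 0. total_sold = 61
  Event 8 (sale 4): sell min(4,0)=0. stock: 0 - 0 = 0. total_sold = 61
  Event 9 (sale 11): sell min(11,0)=0. stock: 0 - 0 = 0. total_sold = 61
Final: stock = 0, total_sold = 61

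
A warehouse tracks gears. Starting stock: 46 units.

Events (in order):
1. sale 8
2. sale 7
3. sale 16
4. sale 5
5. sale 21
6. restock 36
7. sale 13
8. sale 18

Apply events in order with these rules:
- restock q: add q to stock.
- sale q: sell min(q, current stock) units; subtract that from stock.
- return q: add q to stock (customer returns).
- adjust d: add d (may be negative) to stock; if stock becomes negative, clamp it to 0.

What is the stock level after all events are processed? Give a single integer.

Processing events:
Start: stock = 46
  Event 1 (sale 8): sell min(8,46)=8. stock: 46 - 8 = 38. total_sold = 8
  Event 2 (sale 7): sell min(7,38)=7. stock: 38 - 7 = 31. total_sold = 15
  Event 3 (sale 16): sell min(16,31)=16. stock: 31 - 16 = 15. total_sold = 31
  Event 4 (sale 5): sell min(5,15)=5. stock: 15 - 5 = 10. total_sold = 36
  Event 5 (sale 21): sell min(21,10)=10. stock: 10 - 10 = 0. total_sold = 46
  Event 6 (restock 36): 0 + 36 = 36
  Event 7 (sale 13): sell min(13,36)=13. stock: 36 - 13 = 23. total_sold = 59
  Event 8 (sale 18): sell min(18,23)=18. stock: 23 - 18 = 5. total_sold = 77
Final: stock = 5, total_sold = 77

Answer: 5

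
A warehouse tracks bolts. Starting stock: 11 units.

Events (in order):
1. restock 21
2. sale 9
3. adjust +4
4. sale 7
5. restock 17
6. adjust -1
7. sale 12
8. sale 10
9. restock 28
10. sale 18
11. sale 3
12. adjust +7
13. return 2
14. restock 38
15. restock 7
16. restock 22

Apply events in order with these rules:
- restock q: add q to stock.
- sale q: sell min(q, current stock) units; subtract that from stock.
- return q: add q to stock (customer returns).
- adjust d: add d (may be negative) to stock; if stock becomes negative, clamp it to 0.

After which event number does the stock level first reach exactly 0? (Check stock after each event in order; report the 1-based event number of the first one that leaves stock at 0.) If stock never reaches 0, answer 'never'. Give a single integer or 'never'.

Processing events:
Start: stock = 11
  Event 1 (restock 21): 11 + 21 = 32
  Event 2 (sale 9): sell min(9,32)=9. stock: 32 - 9 = 23. total_sold = 9
  Event 3 (adjust +4): 23 + 4 = 27
  Event 4 (sale 7): sell min(7,27)=7. stock: 27 - 7 = 20. total_sold = 16
  Event 5 (restock 17): 20 + 17 = 37
  Event 6 (adjust -1): 37 + -1 = 36
  Event 7 (sale 12): sell min(12,36)=12. stock: 36 - 12 = 24. total_sold = 28
  Event 8 (sale 10): sell min(10,24)=10. stock: 24 - 10 = 14. total_sold = 38
  Event 9 (restock 28): 14 + 28 = 42
  Event 10 (sale 18): sell min(18,42)=18. stock: 42 - 18 = 24. total_sold = 56
  Event 11 (sale 3): sell min(3,24)=3. stock: 24 - 3 = 21. total_sold = 59
  Event 12 (adjust +7): 21 + 7 = 28
  Event 13 (return 2): 28 + 2 = 30
  Event 14 (restock 38): 30 + 38 = 68
  Event 15 (restock 7): 68 + 7 = 75
  Event 16 (restock 22): 75 + 22 = 97
Final: stock = 97, total_sold = 59

Stock never reaches 0.

Answer: never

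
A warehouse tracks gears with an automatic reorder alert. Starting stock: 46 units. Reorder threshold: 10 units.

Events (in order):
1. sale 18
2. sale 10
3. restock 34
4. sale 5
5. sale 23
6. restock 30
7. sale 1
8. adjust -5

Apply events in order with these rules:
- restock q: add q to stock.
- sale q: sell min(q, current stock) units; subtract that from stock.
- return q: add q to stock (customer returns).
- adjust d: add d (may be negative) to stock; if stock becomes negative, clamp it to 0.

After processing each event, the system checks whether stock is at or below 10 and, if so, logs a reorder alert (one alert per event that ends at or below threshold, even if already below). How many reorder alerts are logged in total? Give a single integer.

Processing events:
Start: stock = 46
  Event 1 (sale 18): sell min(18,46)=18. stock: 46 - 18 = 28. total_sold = 18
  Event 2 (sale 10): sell min(10,28)=10. stock: 28 - 10 = 18. total_sold = 28
  Event 3 (restock 34): 18 + 34 = 52
  Event 4 (sale 5): sell min(5,52)=5. stock: 52 - 5 = 47. total_sold = 33
  Event 5 (sale 23): sell min(23,47)=23. stock: 47 - 23 = 24. total_sold = 56
  Event 6 (restock 30): 24 + 30 = 54
  Event 7 (sale 1): sell min(1,54)=1. stock: 54 - 1 = 53. total_sold = 57
  Event 8 (adjust -5): 53 + -5 = 48
Final: stock = 48, total_sold = 57

Checking against threshold 10:
  After event 1: stock=28 > 10
  After event 2: stock=18 > 10
  After event 3: stock=52 > 10
  After event 4: stock=47 > 10
  After event 5: stock=24 > 10
  After event 6: stock=54 > 10
  After event 7: stock=53 > 10
  After event 8: stock=48 > 10
Alert events: []. Count = 0

Answer: 0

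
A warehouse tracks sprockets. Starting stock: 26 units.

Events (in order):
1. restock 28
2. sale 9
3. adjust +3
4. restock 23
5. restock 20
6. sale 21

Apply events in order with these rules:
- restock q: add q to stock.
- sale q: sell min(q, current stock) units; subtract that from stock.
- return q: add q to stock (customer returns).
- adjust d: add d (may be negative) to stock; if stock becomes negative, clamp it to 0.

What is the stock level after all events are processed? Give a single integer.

Answer: 70

Derivation:
Processing events:
Start: stock = 26
  Event 1 (restock 28): 26 + 28 = 54
  Event 2 (sale 9): sell min(9,54)=9. stock: 54 - 9 = 45. total_sold = 9
  Event 3 (adjust +3): 45 + 3 = 48
  Event 4 (restock 23): 48 + 23 = 71
  Event 5 (restock 20): 71 + 20 = 91
  Event 6 (sale 21): sell min(21,91)=21. stock: 91 - 21 = 70. total_sold = 30
Final: stock = 70, total_sold = 30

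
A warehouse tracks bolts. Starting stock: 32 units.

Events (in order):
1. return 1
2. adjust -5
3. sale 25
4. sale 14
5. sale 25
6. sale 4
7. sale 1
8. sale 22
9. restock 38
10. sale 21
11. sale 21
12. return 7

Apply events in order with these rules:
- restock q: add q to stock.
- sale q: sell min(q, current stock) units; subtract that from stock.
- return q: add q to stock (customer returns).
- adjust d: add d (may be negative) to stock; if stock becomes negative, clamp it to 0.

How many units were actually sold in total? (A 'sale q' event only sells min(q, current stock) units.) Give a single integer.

Answer: 66

Derivation:
Processing events:
Start: stock = 32
  Event 1 (return 1): 32 + 1 = 33
  Event 2 (adjust -5): 33 + -5 = 28
  Event 3 (sale 25): sell min(25,28)=25. stock: 28 - 25 = 3. total_sold = 25
  Event 4 (sale 14): sell min(14,3)=3. stock: 3 - 3 = 0. total_sold = 28
  Event 5 (sale 25): sell min(25,0)=0. stock: 0 - 0 = 0. total_sold = 28
  Event 6 (sale 4): sell min(4,0)=0. stock: 0 - 0 = 0. total_sold = 28
  Event 7 (sale 1): sell min(1,0)=0. stock: 0 - 0 = 0. total_sold = 28
  Event 8 (sale 22): sell min(22,0)=0. stock: 0 - 0 = 0. total_sold = 28
  Event 9 (restock 38): 0 + 38 = 38
  Event 10 (sale 21): sell min(21,38)=21. stock: 38 - 21 = 17. total_sold = 49
  Event 11 (sale 21): sell min(21,17)=17. stock: 17 - 17 = 0. total_sold = 66
  Event 12 (return 7): 0 + 7 = 7
Final: stock = 7, total_sold = 66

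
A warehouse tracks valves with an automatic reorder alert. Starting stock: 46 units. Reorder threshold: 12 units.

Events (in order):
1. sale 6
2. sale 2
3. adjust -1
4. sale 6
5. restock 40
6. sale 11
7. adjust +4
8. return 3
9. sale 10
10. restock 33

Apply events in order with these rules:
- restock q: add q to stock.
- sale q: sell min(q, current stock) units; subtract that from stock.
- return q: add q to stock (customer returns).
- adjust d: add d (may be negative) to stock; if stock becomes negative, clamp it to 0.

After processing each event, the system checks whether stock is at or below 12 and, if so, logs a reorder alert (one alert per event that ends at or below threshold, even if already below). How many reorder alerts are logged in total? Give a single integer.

Processing events:
Start: stock = 46
  Event 1 (sale 6): sell min(6,46)=6. stock: 46 - 6 = 40. total_sold = 6
  Event 2 (sale 2): sell min(2,40)=2. stock: 40 - 2 = 38. total_sold = 8
  Event 3 (adjust -1): 38 + -1 = 37
  Event 4 (sale 6): sell min(6,37)=6. stock: 37 - 6 = 31. total_sold = 14
  Event 5 (restock 40): 31 + 40 = 71
  Event 6 (sale 11): sell min(11,71)=11. stock: 71 - 11 = 60. total_sold = 25
  Event 7 (adjust +4): 60 + 4 = 64
  Event 8 (return 3): 64 + 3 = 67
  Event 9 (sale 10): sell min(10,67)=10. stock: 67 - 10 = 57. total_sold = 35
  Event 10 (restock 33): 57 + 33 = 90
Final: stock = 90, total_sold = 35

Checking against threshold 12:
  After event 1: stock=40 > 12
  After event 2: stock=38 > 12
  After event 3: stock=37 > 12
  After event 4: stock=31 > 12
  After event 5: stock=71 > 12
  After event 6: stock=60 > 12
  After event 7: stock=64 > 12
  After event 8: stock=67 > 12
  After event 9: stock=57 > 12
  After event 10: stock=90 > 12
Alert events: []. Count = 0

Answer: 0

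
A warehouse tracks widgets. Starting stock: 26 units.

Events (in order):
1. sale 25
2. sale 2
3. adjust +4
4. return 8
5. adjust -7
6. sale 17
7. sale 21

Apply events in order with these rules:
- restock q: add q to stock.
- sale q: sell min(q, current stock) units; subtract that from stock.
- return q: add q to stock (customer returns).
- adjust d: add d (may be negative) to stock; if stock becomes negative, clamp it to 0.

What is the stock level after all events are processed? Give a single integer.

Answer: 0

Derivation:
Processing events:
Start: stock = 26
  Event 1 (sale 25): sell min(25,26)=25. stock: 26 - 25 = 1. total_sold = 25
  Event 2 (sale 2): sell min(2,1)=1. stock: 1 - 1 = 0. total_sold = 26
  Event 3 (adjust +4): 0 + 4 = 4
  Event 4 (return 8): 4 + 8 = 12
  Event 5 (adjust -7): 12 + -7 = 5
  Event 6 (sale 17): sell min(17,5)=5. stock: 5 - 5 = 0. total_sold = 31
  Event 7 (sale 21): sell min(21,0)=0. stock: 0 - 0 = 0. total_sold = 31
Final: stock = 0, total_sold = 31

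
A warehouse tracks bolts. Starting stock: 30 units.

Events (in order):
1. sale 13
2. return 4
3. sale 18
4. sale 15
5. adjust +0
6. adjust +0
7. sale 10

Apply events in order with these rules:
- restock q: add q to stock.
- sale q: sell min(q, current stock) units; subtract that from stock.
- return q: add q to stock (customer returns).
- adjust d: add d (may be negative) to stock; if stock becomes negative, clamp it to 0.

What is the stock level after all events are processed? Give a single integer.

Answer: 0

Derivation:
Processing events:
Start: stock = 30
  Event 1 (sale 13): sell min(13,30)=13. stock: 30 - 13 = 17. total_sold = 13
  Event 2 (return 4): 17 + 4 = 21
  Event 3 (sale 18): sell min(18,21)=18. stock: 21 - 18 = 3. total_sold = 31
  Event 4 (sale 15): sell min(15,3)=3. stock: 3 - 3 = 0. total_sold = 34
  Event 5 (adjust +0): 0 + 0 = 0
  Event 6 (adjust +0): 0 + 0 = 0
  Event 7 (sale 10): sell min(10,0)=0. stock: 0 - 0 = 0. total_sold = 34
Final: stock = 0, total_sold = 34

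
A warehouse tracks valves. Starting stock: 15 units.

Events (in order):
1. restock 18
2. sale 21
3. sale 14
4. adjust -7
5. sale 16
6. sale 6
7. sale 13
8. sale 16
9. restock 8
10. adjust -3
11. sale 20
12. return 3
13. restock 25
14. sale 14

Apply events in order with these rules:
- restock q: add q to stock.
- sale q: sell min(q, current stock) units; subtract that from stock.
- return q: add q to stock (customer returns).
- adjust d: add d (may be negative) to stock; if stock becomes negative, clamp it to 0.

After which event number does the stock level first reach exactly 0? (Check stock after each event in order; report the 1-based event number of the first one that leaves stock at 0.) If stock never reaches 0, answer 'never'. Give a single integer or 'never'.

Processing events:
Start: stock = 15
  Event 1 (restock 18): 15 + 18 = 33
  Event 2 (sale 21): sell min(21,33)=21. stock: 33 - 21 = 12. total_sold = 21
  Event 3 (sale 14): sell min(14,12)=12. stock: 12 - 12 = 0. total_sold = 33
  Event 4 (adjust -7): 0 + -7 = 0 (clamped to 0)
  Event 5 (sale 16): sell min(16,0)=0. stock: 0 - 0 = 0. total_sold = 33
  Event 6 (sale 6): sell min(6,0)=0. stock: 0 - 0 = 0. total_sold = 33
  Event 7 (sale 13): sell min(13,0)=0. stock: 0 - 0 = 0. total_sold = 33
  Event 8 (sale 16): sell min(16,0)=0. stock: 0 - 0 = 0. total_sold = 33
  Event 9 (restock 8): 0 + 8 = 8
  Event 10 (adjust -3): 8 + -3 = 5
  Event 11 (sale 20): sell min(20,5)=5. stock: 5 - 5 = 0. total_sold = 38
  Event 12 (return 3): 0 + 3 = 3
  Event 13 (restock 25): 3 + 25 = 28
  Event 14 (sale 14): sell min(14,28)=14. stock: 28 - 14 = 14. total_sold = 52
Final: stock = 14, total_sold = 52

First zero at event 3.

Answer: 3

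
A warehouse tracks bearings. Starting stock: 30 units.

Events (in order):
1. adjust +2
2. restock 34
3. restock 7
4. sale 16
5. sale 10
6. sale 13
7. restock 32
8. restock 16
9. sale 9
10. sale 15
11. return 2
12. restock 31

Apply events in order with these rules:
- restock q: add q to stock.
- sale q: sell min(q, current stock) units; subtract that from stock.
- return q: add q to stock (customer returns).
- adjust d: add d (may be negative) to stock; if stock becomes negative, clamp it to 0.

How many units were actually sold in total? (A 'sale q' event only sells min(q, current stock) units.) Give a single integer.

Processing events:
Start: stock = 30
  Event 1 (adjust +2): 30 + 2 = 32
  Event 2 (restock 34): 32 + 34 = 66
  Event 3 (restock 7): 66 + 7 = 73
  Event 4 (sale 16): sell min(16,73)=16. stock: 73 - 16 = 57. total_sold = 16
  Event 5 (sale 10): sell min(10,57)=10. stock: 57 - 10 = 47. total_sold = 26
  Event 6 (sale 13): sell min(13,47)=13. stock: 47 - 13 = 34. total_sold = 39
  Event 7 (restock 32): 34 + 32 = 66
  Event 8 (restock 16): 66 + 16 = 82
  Event 9 (sale 9): sell min(9,82)=9. stock: 82 - 9 = 73. total_sold = 48
  Event 10 (sale 15): sell min(15,73)=15. stock: 73 - 15 = 58. total_sold = 63
  Event 11 (return 2): 58 + 2 = 60
  Event 12 (restock 31): 60 + 31 = 91
Final: stock = 91, total_sold = 63

Answer: 63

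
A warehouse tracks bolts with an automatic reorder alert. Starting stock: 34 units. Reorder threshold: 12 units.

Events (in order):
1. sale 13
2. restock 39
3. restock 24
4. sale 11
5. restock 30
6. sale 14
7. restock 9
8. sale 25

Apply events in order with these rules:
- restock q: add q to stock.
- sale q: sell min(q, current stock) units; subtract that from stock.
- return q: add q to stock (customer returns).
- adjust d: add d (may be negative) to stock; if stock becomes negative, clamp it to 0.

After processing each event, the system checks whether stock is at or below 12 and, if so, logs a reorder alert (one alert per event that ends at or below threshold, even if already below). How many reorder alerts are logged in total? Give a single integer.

Answer: 0

Derivation:
Processing events:
Start: stock = 34
  Event 1 (sale 13): sell min(13,34)=13. stock: 34 - 13 = 21. total_sold = 13
  Event 2 (restock 39): 21 + 39 = 60
  Event 3 (restock 24): 60 + 24 = 84
  Event 4 (sale 11): sell min(11,84)=11. stock: 84 - 11 = 73. total_sold = 24
  Event 5 (restock 30): 73 + 30 = 103
  Event 6 (sale 14): sell min(14,103)=14. stock: 103 - 14 = 89. total_sold = 38
  Event 7 (restock 9): 89 + 9 = 98
  Event 8 (sale 25): sell min(25,98)=25. stock: 98 - 25 = 73. total_sold = 63
Final: stock = 73, total_sold = 63

Checking against threshold 12:
  After event 1: stock=21 > 12
  After event 2: stock=60 > 12
  After event 3: stock=84 > 12
  After event 4: stock=73 > 12
  After event 5: stock=103 > 12
  After event 6: stock=89 > 12
  After event 7: stock=98 > 12
  After event 8: stock=73 > 12
Alert events: []. Count = 0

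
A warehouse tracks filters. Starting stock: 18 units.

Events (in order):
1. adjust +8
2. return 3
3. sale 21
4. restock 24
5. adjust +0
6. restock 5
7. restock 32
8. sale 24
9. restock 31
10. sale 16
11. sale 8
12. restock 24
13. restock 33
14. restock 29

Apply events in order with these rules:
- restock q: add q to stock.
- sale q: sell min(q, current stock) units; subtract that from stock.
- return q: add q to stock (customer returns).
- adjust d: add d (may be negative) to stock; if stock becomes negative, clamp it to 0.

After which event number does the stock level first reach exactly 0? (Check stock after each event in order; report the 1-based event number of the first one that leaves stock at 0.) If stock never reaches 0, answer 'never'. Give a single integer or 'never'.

Answer: never

Derivation:
Processing events:
Start: stock = 18
  Event 1 (adjust +8): 18 + 8 = 26
  Event 2 (return 3): 26 + 3 = 29
  Event 3 (sale 21): sell min(21,29)=21. stock: 29 - 21 = 8. total_sold = 21
  Event 4 (restock 24): 8 + 24 = 32
  Event 5 (adjust +0): 32 + 0 = 32
  Event 6 (restock 5): 32 + 5 = 37
  Event 7 (restock 32): 37 + 32 = 69
  Event 8 (sale 24): sell min(24,69)=24. stock: 69 - 24 = 45. total_sold = 45
  Event 9 (restock 31): 45 + 31 = 76
  Event 10 (sale 16): sell min(16,76)=16. stock: 76 - 16 = 60. total_sold = 61
  Event 11 (sale 8): sell min(8,60)=8. stock: 60 - 8 = 52. total_sold = 69
  Event 12 (restock 24): 52 + 24 = 76
  Event 13 (restock 33): 76 + 33 = 109
  Event 14 (restock 29): 109 + 29 = 138
Final: stock = 138, total_sold = 69

Stock never reaches 0.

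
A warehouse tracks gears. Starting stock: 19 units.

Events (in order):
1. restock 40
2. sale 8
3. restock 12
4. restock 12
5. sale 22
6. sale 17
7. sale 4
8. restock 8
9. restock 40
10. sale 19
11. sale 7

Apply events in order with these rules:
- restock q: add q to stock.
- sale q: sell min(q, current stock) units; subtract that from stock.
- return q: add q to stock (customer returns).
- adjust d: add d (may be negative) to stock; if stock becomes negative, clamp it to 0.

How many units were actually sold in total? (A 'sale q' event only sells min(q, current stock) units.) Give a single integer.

Answer: 77

Derivation:
Processing events:
Start: stock = 19
  Event 1 (restock 40): 19 + 40 = 59
  Event 2 (sale 8): sell min(8,59)=8. stock: 59 - 8 = 51. total_sold = 8
  Event 3 (restock 12): 51 + 12 = 63
  Event 4 (restock 12): 63 + 12 = 75
  Event 5 (sale 22): sell min(22,75)=22. stock: 75 - 22 = 53. total_sold = 30
  Event 6 (sale 17): sell min(17,53)=17. stock: 53 - 17 = 36. total_sold = 47
  Event 7 (sale 4): sell min(4,36)=4. stock: 36 - 4 = 32. total_sold = 51
  Event 8 (restock 8): 32 + 8 = 40
  Event 9 (restock 40): 40 + 40 = 80
  Event 10 (sale 19): sell min(19,80)=19. stock: 80 - 19 = 61. total_sold = 70
  Event 11 (sale 7): sell min(7,61)=7. stock: 61 - 7 = 54. total_sold = 77
Final: stock = 54, total_sold = 77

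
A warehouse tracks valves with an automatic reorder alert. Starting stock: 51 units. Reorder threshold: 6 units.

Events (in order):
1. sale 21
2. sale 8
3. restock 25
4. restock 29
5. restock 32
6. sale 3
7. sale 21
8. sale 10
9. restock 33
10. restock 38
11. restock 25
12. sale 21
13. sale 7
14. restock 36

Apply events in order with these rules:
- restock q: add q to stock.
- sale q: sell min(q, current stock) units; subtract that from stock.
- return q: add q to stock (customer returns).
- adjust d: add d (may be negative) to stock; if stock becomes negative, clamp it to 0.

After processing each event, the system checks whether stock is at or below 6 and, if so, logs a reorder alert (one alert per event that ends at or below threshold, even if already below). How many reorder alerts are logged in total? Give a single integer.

Processing events:
Start: stock = 51
  Event 1 (sale 21): sell min(21,51)=21. stock: 51 - 21 = 30. total_sold = 21
  Event 2 (sale 8): sell min(8,30)=8. stock: 30 - 8 = 22. total_sold = 29
  Event 3 (restock 25): 22 + 25 = 47
  Event 4 (restock 29): 47 + 29 = 76
  Event 5 (restock 32): 76 + 32 = 108
  Event 6 (sale 3): sell min(3,108)=3. stock: 108 - 3 = 105. total_sold = 32
  Event 7 (sale 21): sell min(21,105)=21. stock: 105 - 21 = 84. total_sold = 53
  Event 8 (sale 10): sell min(10,84)=10. stock: 84 - 10 = 74. total_sold = 63
  Event 9 (restock 33): 74 + 33 = 107
  Event 10 (restock 38): 107 + 38 = 145
  Event 11 (restock 25): 145 + 25 = 170
  Event 12 (sale 21): sell min(21,170)=21. stock: 170 - 21 = 149. total_sold = 84
  Event 13 (sale 7): sell min(7,149)=7. stock: 149 - 7 = 142. total_sold = 91
  Event 14 (restock 36): 142 + 36 = 178
Final: stock = 178, total_sold = 91

Checking against threshold 6:
  After event 1: stock=30 > 6
  After event 2: stock=22 > 6
  After event 3: stock=47 > 6
  After event 4: stock=76 > 6
  After event 5: stock=108 > 6
  After event 6: stock=105 > 6
  After event 7: stock=84 > 6
  After event 8: stock=74 > 6
  After event 9: stock=107 > 6
  After event 10: stock=145 > 6
  After event 11: stock=170 > 6
  After event 12: stock=149 > 6
  After event 13: stock=142 > 6
  After event 14: stock=178 > 6
Alert events: []. Count = 0

Answer: 0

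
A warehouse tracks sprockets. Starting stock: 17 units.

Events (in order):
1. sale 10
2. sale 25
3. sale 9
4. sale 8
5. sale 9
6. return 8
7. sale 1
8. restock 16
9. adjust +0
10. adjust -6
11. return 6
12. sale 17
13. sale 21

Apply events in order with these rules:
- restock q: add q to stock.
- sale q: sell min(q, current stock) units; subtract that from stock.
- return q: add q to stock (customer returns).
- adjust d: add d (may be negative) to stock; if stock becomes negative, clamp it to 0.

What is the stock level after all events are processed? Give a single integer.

Answer: 0

Derivation:
Processing events:
Start: stock = 17
  Event 1 (sale 10): sell min(10,17)=10. stock: 17 - 10 = 7. total_sold = 10
  Event 2 (sale 25): sell min(25,7)=7. stock: 7 - 7 = 0. total_sold = 17
  Event 3 (sale 9): sell min(9,0)=0. stock: 0 - 0 = 0. total_sold = 17
  Event 4 (sale 8): sell min(8,0)=0. stock: 0 - 0 = 0. total_sold = 17
  Event 5 (sale 9): sell min(9,0)=0. stock: 0 - 0 = 0. total_sold = 17
  Event 6 (return 8): 0 + 8 = 8
  Event 7 (sale 1): sell min(1,8)=1. stock: 8 - 1 = 7. total_sold = 18
  Event 8 (restock 16): 7 + 16 = 23
  Event 9 (adjust +0): 23 + 0 = 23
  Event 10 (adjust -6): 23 + -6 = 17
  Event 11 (return 6): 17 + 6 = 23
  Event 12 (sale 17): sell min(17,23)=17. stock: 23 - 17 = 6. total_sold = 35
  Event 13 (sale 21): sell min(21,6)=6. stock: 6 - 6 = 0. total_sold = 41
Final: stock = 0, total_sold = 41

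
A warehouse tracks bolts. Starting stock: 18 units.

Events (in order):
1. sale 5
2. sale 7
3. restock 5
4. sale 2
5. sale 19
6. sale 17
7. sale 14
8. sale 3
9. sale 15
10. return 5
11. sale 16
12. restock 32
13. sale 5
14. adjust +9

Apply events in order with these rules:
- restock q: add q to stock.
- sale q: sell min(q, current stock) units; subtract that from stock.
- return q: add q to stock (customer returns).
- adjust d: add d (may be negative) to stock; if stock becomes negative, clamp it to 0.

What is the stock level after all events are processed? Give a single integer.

Processing events:
Start: stock = 18
  Event 1 (sale 5): sell min(5,18)=5. stock: 18 - 5 = 13. total_sold = 5
  Event 2 (sale 7): sell min(7,13)=7. stock: 13 - 7 = 6. total_sold = 12
  Event 3 (restock 5): 6 + 5 = 11
  Event 4 (sale 2): sell min(2,11)=2. stock: 11 - 2 = 9. total_sold = 14
  Event 5 (sale 19): sell min(19,9)=9. stock: 9 - 9 = 0. total_sold = 23
  Event 6 (sale 17): sell min(17,0)=0. stock: 0 - 0 = 0. total_sold = 23
  Event 7 (sale 14): sell min(14,0)=0. stock: 0 - 0 = 0. total_sold = 23
  Event 8 (sale 3): sell min(3,0)=0. stock: 0 - 0 = 0. total_sold = 23
  Event 9 (sale 15): sell min(15,0)=0. stock: 0 - 0 = 0. total_sold = 23
  Event 10 (return 5): 0 + 5 = 5
  Event 11 (sale 16): sell min(16,5)=5. stock: 5 - 5 = 0. total_sold = 28
  Event 12 (restock 32): 0 + 32 = 32
  Event 13 (sale 5): sell min(5,32)=5. stock: 32 - 5 = 27. total_sold = 33
  Event 14 (adjust +9): 27 + 9 = 36
Final: stock = 36, total_sold = 33

Answer: 36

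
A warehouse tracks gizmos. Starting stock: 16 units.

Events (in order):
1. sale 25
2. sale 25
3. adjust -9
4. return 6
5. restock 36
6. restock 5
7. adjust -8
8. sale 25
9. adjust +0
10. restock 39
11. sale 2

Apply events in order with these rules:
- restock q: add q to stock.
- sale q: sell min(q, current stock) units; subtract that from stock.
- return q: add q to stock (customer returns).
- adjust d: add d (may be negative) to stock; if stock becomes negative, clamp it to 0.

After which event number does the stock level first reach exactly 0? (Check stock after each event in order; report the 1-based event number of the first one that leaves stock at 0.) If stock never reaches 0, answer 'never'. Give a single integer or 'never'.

Answer: 1

Derivation:
Processing events:
Start: stock = 16
  Event 1 (sale 25): sell min(25,16)=16. stock: 16 - 16 = 0. total_sold = 16
  Event 2 (sale 25): sell min(25,0)=0. stock: 0 - 0 = 0. total_sold = 16
  Event 3 (adjust -9): 0 + -9 = 0 (clamped to 0)
  Event 4 (return 6): 0 + 6 = 6
  Event 5 (restock 36): 6 + 36 = 42
  Event 6 (restock 5): 42 + 5 = 47
  Event 7 (adjust -8): 47 + -8 = 39
  Event 8 (sale 25): sell min(25,39)=25. stock: 39 - 25 = 14. total_sold = 41
  Event 9 (adjust +0): 14 + 0 = 14
  Event 10 (restock 39): 14 + 39 = 53
  Event 11 (sale 2): sell min(2,53)=2. stock: 53 - 2 = 51. total_sold = 43
Final: stock = 51, total_sold = 43

First zero at event 1.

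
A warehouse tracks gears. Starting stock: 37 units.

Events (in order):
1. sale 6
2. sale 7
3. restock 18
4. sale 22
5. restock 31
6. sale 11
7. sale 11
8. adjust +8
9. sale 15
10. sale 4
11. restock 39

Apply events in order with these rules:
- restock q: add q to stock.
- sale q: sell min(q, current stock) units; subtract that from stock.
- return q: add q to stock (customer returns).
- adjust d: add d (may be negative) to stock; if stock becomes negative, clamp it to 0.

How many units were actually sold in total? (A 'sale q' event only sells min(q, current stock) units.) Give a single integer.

Answer: 76

Derivation:
Processing events:
Start: stock = 37
  Event 1 (sale 6): sell min(6,37)=6. stock: 37 - 6 = 31. total_sold = 6
  Event 2 (sale 7): sell min(7,31)=7. stock: 31 - 7 = 24. total_sold = 13
  Event 3 (restock 18): 24 + 18 = 42
  Event 4 (sale 22): sell min(22,42)=22. stock: 42 - 22 = 20. total_sold = 35
  Event 5 (restock 31): 20 + 31 = 51
  Event 6 (sale 11): sell min(11,51)=11. stock: 51 - 11 = 40. total_sold = 46
  Event 7 (sale 11): sell min(11,40)=11. stock: 40 - 11 = 29. total_sold = 57
  Event 8 (adjust +8): 29 + 8 = 37
  Event 9 (sale 15): sell min(15,37)=15. stock: 37 - 15 = 22. total_sold = 72
  Event 10 (sale 4): sell min(4,22)=4. stock: 22 - 4 = 18. total_sold = 76
  Event 11 (restock 39): 18 + 39 = 57
Final: stock = 57, total_sold = 76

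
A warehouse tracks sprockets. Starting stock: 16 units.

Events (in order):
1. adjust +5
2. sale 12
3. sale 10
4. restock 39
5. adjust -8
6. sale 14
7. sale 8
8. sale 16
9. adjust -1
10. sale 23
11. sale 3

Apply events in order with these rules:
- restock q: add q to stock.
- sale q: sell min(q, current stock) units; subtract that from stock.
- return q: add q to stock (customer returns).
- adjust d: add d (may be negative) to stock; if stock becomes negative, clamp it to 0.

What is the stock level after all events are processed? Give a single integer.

Processing events:
Start: stock = 16
  Event 1 (adjust +5): 16 + 5 = 21
  Event 2 (sale 12): sell min(12,21)=12. stock: 21 - 12 = 9. total_sold = 12
  Event 3 (sale 10): sell min(10,9)=9. stock: 9 - 9 = 0. total_sold = 21
  Event 4 (restock 39): 0 + 39 = 39
  Event 5 (adjust -8): 39 + -8 = 31
  Event 6 (sale 14): sell min(14,31)=14. stock: 31 - 14 = 17. total_sold = 35
  Event 7 (sale 8): sell min(8,17)=8. stock: 17 - 8 = 9. total_sold = 43
  Event 8 (sale 16): sell min(16,9)=9. stock: 9 - 9 = 0. total_sold = 52
  Event 9 (adjust -1): 0 + -1 = 0 (clamped to 0)
  Event 10 (sale 23): sell min(23,0)=0. stock: 0 - 0 = 0. total_sold = 52
  Event 11 (sale 3): sell min(3,0)=0. stock: 0 - 0 = 0. total_sold = 52
Final: stock = 0, total_sold = 52

Answer: 0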